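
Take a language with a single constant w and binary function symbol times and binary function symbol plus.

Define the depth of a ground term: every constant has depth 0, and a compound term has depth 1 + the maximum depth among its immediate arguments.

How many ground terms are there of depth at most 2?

19

Let N_k = |{terms of depth ≤ k}|. Then N_0 = 1 and N_k = 1 + N_{k-1}^2 + N_{k-1}^2 for k ≥ 1 (one summand per function symbol, arity giving the exponent).
N_0 = 1
N_1 = 1 + 1^2 + 1^2 = 3
N_2 = 1 + 3^2 + 3^2 = 19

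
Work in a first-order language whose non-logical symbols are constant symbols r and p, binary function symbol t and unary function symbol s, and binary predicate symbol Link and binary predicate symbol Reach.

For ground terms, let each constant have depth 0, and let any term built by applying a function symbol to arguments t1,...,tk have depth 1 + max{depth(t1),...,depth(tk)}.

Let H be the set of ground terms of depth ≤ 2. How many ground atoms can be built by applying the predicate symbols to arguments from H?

10952

First count ground terms of depth ≤ 2.
Count level by level. With function symbols t/2, s/1, the terms of depth ≤ k are the 2 constants together with each function applied to depth-≤(k−1) tuples, so N_k = 2 + N_{k-1}^2 + N_{k-1}.
N_0 = 2
N_1 = 2 + 2^2 + 2 = 8
N_2 = 2 + 8^2 + 8 = 74
So |H| = 74.
Each predicate of arity r yields |H|^r ground atoms (one per choice of an r-tuple from H):
  Link: 74^2 = 5476;  Reach: 74^2 = 5476
Total ground atoms: 5476 + 5476 = 10952.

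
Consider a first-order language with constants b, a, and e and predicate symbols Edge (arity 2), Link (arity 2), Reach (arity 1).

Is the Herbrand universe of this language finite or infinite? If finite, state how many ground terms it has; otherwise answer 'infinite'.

There are no function symbols, so every ground term is one of the 3 constants.
The Herbrand universe is {b, a, e}, which is finite with 3 elements.

3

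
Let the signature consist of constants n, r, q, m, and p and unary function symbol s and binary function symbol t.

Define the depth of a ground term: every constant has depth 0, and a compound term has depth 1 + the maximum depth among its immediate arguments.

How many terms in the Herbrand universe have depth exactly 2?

If N_k denotes the number of depth-≤k ground terms, the 5 constants give N_0 = 5, and each function symbol of arity r contributes N_{k-1}^r new terms at level k: N_k = 5 + N_{k-1} + N_{k-1}^2.
N_0 = 5
N_1 = 5 + 5 + 5^2 = 35
N_2 = 5 + 35 + 35^2 = 1265
Terms of depth exactly 2: N_2 − N_1 = 1265 − 35 = 1230.

1230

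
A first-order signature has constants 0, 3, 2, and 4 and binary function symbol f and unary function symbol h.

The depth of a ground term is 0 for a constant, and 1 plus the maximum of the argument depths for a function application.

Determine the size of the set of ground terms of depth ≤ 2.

Let N_k count ground terms of depth at most k. Each non-constant term of depth ≤ k is some function symbol applied to depth-≤(k−1) arguments, giving N_k = 4 + N_{k-1}^2 + N_{k-1}.
N_0 = 4
N_1 = 4 + 4^2 + 4 = 24
N_2 = 4 + 24^2 + 24 = 604

604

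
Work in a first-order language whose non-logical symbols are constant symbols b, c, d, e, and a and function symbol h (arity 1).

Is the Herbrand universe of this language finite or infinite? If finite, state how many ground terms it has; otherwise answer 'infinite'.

The signature has at least one function symbol (h, arity 1) and at least one constant (b).
Iterating h gives infinitely many distinct ground terms: b, h(b), h(h(b)), ...
So the Herbrand universe is infinite.

infinite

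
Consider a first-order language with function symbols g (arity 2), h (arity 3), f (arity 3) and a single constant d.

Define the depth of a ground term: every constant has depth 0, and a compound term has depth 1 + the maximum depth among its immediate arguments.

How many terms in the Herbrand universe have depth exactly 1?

If N_k denotes the number of depth-≤k ground terms, the 1 constant gives N_0 = 1, and each function symbol of arity r contributes N_{k-1}^r new terms at level k: N_k = 1 + N_{k-1}^2 + N_{k-1}^3 + N_{k-1}^3.
N_0 = 1
N_1 = 1 + 1^2 + 1^3 + 1^3 = 4
Terms of depth exactly 1: N_1 − N_0 = 4 − 1 = 3.

3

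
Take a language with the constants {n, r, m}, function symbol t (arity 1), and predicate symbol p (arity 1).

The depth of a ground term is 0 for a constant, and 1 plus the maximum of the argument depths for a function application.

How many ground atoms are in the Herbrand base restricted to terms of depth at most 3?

First count ground terms of depth ≤ 3.
Let N_k count ground terms of depth at most k. Each non-constant term of depth ≤ k is some function symbol applied to depth-≤(k−1) arguments, giving N_k = 3 + N_{k-1}.
N_0 = 3
N_1 = 3 + 3 = 6
N_2 = 3 + 6 = 9
N_3 = 3 + 9 = 12
Explicitly: n, r, m, t(n), t(r), t(m), t(t(n)), t(t(r)), t(t(m)), t(t(t(n))), t(t(t(r))), t(t(t(m))).
So |H| = 12.
For each predicate symbol, the number of ground atoms is |H| raised to its arity; summing:
  p: 12
Total ground atoms: 12.

12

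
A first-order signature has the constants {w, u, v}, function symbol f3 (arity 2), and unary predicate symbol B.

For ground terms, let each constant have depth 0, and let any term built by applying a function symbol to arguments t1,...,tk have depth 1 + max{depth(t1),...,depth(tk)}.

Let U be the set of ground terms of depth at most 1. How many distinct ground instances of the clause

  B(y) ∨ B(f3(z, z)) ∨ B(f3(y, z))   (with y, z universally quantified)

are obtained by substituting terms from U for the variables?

144

Ground terms of depth ≤ 1:
  Let N_k = |{terms of depth ≤ k}|. Then N_0 = 3 and N_k = 3 + N_{k-1}^2 for k ≥ 1 (one summand per function symbol, arity giving the exponent).
  N_0 = 3
  N_1 = 3 + 3^2 = 12
  Explicitly: w, u, v, f3(w, w), f3(w, u), f3(w, v), f3(u, w), f3(u, u), f3(u, v), f3(v, w), f3(v, u), f3(v, v).
So there are 12 ground terms available for substitution.
There are 2 variables to instantiate (y, z), each occurring in at least one literal, so different choices give different ground instances.
Number of ground instances = 12^2 = 144.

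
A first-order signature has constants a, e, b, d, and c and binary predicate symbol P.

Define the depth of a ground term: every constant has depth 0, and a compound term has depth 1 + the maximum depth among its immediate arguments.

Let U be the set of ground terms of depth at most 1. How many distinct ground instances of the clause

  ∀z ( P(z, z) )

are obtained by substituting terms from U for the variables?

5

Ground terms of depth ≤ 1:
  With no function symbols every ground term is a constant, so there are exactly 5 ground terms at every depth bound.
  N_0 = 5
  N_1 = 5
  Explicitly: a, e, b, d, c.
So there are 5 ground terms available for substitution.
The body mentions the single quantified variable z; since ground terms form a free algebra, no two substitutions collapse to the same formula.
Number of ground instances = 5.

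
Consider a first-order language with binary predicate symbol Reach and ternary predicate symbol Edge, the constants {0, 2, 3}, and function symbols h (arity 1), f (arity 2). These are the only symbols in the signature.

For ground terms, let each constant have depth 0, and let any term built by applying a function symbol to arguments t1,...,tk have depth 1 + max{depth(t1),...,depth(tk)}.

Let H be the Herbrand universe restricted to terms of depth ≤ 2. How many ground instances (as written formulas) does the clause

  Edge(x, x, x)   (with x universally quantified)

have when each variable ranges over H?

Ground terms of depth ≤ 2:
  Count level by level. With function symbols h/1, f/2, the terms of depth ≤ k are the 3 constants together with each function applied to depth-≤(k−1) tuples, so N_k = 3 + N_{k-1} + N_{k-1}^2.
  N_0 = 3
  N_1 = 3 + 3 + 3^2 = 15
  N_2 = 3 + 15 + 15^2 = 243
So there are 243 ground terms available for substitution.
There is 1 variable to instantiate (x),  occurring in at least one literal, so different choices give different ground instances.
Number of ground instances = 243.

243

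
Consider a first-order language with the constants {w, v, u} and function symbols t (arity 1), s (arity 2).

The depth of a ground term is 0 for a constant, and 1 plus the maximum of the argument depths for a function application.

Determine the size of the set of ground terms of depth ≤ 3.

59295

Count level by level. With function symbols t/1, s/2, the terms of depth ≤ k are the 3 constants together with each function applied to depth-≤(k−1) tuples, so N_k = 3 + N_{k-1} + N_{k-1}^2.
N_0 = 3
N_1 = 3 + 3 + 3^2 = 15
N_2 = 3 + 15 + 15^2 = 243
N_3 = 3 + 243 + 243^2 = 59295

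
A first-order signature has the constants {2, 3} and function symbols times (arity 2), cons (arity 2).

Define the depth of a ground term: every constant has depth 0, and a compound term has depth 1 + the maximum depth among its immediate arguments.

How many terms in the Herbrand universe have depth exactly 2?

Write N_k for the number of ground terms of depth ≤ k. A term of depth ≤ k is either a constant or a function symbol applied to arguments of depth ≤ k−1, so N_k = 2 + N_{k-1}^2 + N_{k-1}^2.
N_0 = 2
N_1 = 2 + 2^2 + 2^2 = 10
N_2 = 2 + 10^2 + 10^2 = 202
Terms of depth exactly 2: N_2 − N_1 = 202 − 10 = 192.

192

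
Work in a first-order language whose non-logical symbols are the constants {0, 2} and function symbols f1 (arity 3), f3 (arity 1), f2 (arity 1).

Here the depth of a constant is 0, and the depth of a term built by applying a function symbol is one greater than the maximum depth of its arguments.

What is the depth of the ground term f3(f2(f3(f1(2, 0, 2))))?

depth(f1(2, 0, 2)) = 1 + max(0, 0, 0) = 1
depth(f3(f1(2, 0, 2))) = 1 + depth(f1(2, 0, 2)) = 1 + 1 = 2
depth(f2(f3(f1(2, 0, 2)))) = 1 + depth(f3(f1(2, 0, 2))) = 1 + 2 = 3
depth(f3(f2(f3(f1(2, 0, 2))))) = 1 + depth(f2(f3(f1(2, 0, 2)))) = 1 + 3 = 4

4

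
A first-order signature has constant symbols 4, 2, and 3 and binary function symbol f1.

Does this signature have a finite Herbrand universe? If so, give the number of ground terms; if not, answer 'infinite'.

infinite

The signature has at least one function symbol (f1, arity 2) and at least one constant (4).
Iterating f1 gives infinitely many distinct ground terms: 4, f1(4, 4), f1(f1(4, 4), f1(4, 4)), ...
So the Herbrand universe is infinite.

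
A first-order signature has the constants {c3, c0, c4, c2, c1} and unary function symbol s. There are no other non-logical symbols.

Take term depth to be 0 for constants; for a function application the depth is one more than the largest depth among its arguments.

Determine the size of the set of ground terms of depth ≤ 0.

Write N_k for the number of ground terms of depth ≤ k. A term of depth ≤ k is either a constant or a function symbol applied to arguments of depth ≤ k−1, so N_k = 5 + N_{k-1}.
N_0 = 5
Explicitly: c3, c0, c4, c2, c1.

5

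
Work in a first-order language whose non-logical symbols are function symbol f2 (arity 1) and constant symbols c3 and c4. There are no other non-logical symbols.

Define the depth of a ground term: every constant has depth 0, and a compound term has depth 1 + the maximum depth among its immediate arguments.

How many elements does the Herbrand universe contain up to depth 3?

8

Let N_k = |{terms of depth ≤ k}|. Then N_0 = 2 and N_k = 2 + N_{k-1} for k ≥ 1 (one summand per function symbol, arity giving the exponent).
N_0 = 2
N_1 = 2 + 2 = 4
N_2 = 2 + 4 = 6
N_3 = 2 + 6 = 8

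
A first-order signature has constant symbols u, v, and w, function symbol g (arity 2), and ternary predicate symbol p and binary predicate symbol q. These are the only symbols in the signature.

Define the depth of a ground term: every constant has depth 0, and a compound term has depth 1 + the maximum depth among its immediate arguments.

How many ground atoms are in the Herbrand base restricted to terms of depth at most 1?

1872

First count ground terms of depth ≤ 1.
Let N_k count ground terms of depth at most k. Each non-constant term of depth ≤ k is some function symbol applied to depth-≤(k−1) arguments, giving N_k = 3 + N_{k-1}^2.
N_0 = 3
N_1 = 3 + 3^2 = 12
Explicitly: u, v, w, g(u, u), g(u, v), g(u, w), g(v, u), g(v, v), g(v, w), g(w, u), g(w, v), g(w, w).
So |H| = 12.
For each predicate symbol, the number of ground atoms is |H| raised to its arity; summing:
  p: 12^3 = 1728;  q: 12^2 = 144
Total ground atoms: 1728 + 144 = 1872.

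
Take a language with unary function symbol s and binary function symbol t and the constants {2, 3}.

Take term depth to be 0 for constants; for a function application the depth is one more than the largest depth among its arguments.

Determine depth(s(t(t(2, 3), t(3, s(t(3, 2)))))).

depth(t(2, 3)) = 1 + max(0, 0) = 1
depth(t(3, 2)) = 1 + max(0, 0) = 1
depth(s(t(3, 2))) = 1 + depth(t(3, 2)) = 1 + 1 = 2
depth(t(3, s(t(3, 2)))) = 1 + max(0, 2) = 3
depth(t(t(2, 3), t(3, s(t(3, 2))))) = 1 + max(1, 3) = 4
depth(s(t(t(2, 3), t(3, s(t(3, 2)))))) = 1 + depth(t(t(2, 3), t(3, s(t(3, 2))))) = 1 + 4 = 5

5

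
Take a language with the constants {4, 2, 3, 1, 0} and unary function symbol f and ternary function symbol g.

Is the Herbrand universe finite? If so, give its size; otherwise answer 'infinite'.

The signature has at least one function symbol (f, arity 1) and at least one constant (4).
Iterating f gives infinitely many distinct ground terms: 4, f(4), f(f(4)), ...
So the Herbrand universe is infinite.

infinite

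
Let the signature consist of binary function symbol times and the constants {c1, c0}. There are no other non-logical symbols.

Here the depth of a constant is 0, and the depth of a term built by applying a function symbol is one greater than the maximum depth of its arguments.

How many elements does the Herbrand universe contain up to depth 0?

Count level by level. With function symbols times/2, the terms of depth ≤ k are the 2 constants together with each function applied to depth-≤(k−1) tuples, so N_k = 2 + N_{k-1}^2.
N_0 = 2

2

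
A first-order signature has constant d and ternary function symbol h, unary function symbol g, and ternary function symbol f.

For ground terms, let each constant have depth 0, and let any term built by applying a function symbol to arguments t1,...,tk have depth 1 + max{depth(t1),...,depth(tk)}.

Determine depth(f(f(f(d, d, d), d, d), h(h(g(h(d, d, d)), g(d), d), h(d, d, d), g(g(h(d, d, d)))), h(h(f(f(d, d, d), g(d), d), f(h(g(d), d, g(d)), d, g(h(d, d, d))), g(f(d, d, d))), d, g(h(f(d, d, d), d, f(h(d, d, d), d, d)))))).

depth(f(d, d, d)) = 1 + max(0, 0, 0) = 1
depth(f(f(d, d, d), d, d)) = 1 + max(1, 0, 0) = 2
depth(h(d, d, d)) = 1 + max(0, 0, 0) = 1
depth(g(h(d, d, d))) = 1 + depth(h(d, d, d)) = 1 + 1 = 2
depth(g(d)) = 1 + depth(d) = 1 + 0 = 1
depth(h(g(h(d, d, d)), g(d), d)) = 1 + max(2, 1, 0) = 3
depth(g(g(h(d, d, d)))) = 1 + depth(g(h(d, d, d))) = 1 + 2 = 3
depth(h(h(g(h(d, d, d)), g(d), d), h(d, d, d), g(g(h(d, d, d))))) = 1 + max(3, 1, 3) = 4
depth(f(f(d, d, d), g(d), d)) = 1 + max(1, 1, 0) = 2
depth(h(g(d), d, g(d))) = 1 + max(1, 0, 1) = 2
depth(f(h(g(d), d, g(d)), d, g(h(d, d, d)))) = 1 + max(2, 0, 2) = 3
depth(g(f(d, d, d))) = 1 + depth(f(d, d, d)) = 1 + 1 = 2
depth(h(f(f(d, d, d), g(d), d), f(h(g(d), d, g(d)), d, g(h(d, d, d))), g(f(d, d, d)))) = 1 + max(2, 3, 2) = 4
depth(f(h(d, d, d), d, d)) = 1 + max(1, 0, 0) = 2
depth(h(f(d, d, d), d, f(h(d, d, d), d, d))) = 1 + max(1, 0, 2) = 3
depth(g(h(f(d, d, d), d, f(h(d, d, d), d, d)))) = 1 + depth(h(f(d, d, d), d, f(h(d, d, d), d, d))) = 1 + 3 = 4
depth(h(h(f(f(d, d, d), g(d), d), f(h(g(d), d, g(d)), d, g(h(d, d, d))), g(f(d, d, d))), d, g(h(f(d, d, d), d, f(h(d, d, d), d, d))))) = 1 + max(4, 0, 4) = 5
depth(f(f(f(d, d, d), d, d), h(h(g(h(d, d, d)), g(d), d), h(d, d, d), g(g(h(d, d, d)))), h(h(f(f(d, d, d), g(d), d), f(h(g(d), d, g(d)), d, g(h(d, d, d))), g(f(d, d, d))), d, g(h(f(d, d, d), d, f(h(d, d, d), d, d)))))) = 1 + max(2, 4, 5) = 6

6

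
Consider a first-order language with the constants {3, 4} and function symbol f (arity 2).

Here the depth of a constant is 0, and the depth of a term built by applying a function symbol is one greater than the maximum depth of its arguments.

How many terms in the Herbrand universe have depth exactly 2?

32

Count level by level. With function symbols f/2, the terms of depth ≤ k are the 2 constants together with each function applied to depth-≤(k−1) tuples, so N_k = 2 + N_{k-1}^2.
N_0 = 2
N_1 = 2 + 2^2 = 6
N_2 = 2 + 6^2 = 38
Terms of depth exactly 2: N_2 − N_1 = 38 − 6 = 32.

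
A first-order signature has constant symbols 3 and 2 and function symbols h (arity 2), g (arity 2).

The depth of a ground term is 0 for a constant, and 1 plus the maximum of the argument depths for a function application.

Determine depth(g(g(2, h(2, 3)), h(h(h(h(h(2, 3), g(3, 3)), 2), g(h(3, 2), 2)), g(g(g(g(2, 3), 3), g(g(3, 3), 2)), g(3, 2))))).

depth(h(2, 3)) = 1 + max(0, 0) = 1
depth(g(2, h(2, 3))) = 1 + max(0, 1) = 2
depth(g(3, 3)) = 1 + max(0, 0) = 1
depth(h(h(2, 3), g(3, 3))) = 1 + max(1, 1) = 2
depth(h(h(h(2, 3), g(3, 3)), 2)) = 1 + max(2, 0) = 3
depth(h(3, 2)) = 1 + max(0, 0) = 1
depth(g(h(3, 2), 2)) = 1 + max(1, 0) = 2
depth(h(h(h(h(2, 3), g(3, 3)), 2), g(h(3, 2), 2))) = 1 + max(3, 2) = 4
depth(g(2, 3)) = 1 + max(0, 0) = 1
depth(g(g(2, 3), 3)) = 1 + max(1, 0) = 2
depth(g(g(3, 3), 2)) = 1 + max(1, 0) = 2
depth(g(g(g(2, 3), 3), g(g(3, 3), 2))) = 1 + max(2, 2) = 3
depth(g(3, 2)) = 1 + max(0, 0) = 1
depth(g(g(g(g(2, 3), 3), g(g(3, 3), 2)), g(3, 2))) = 1 + max(3, 1) = 4
depth(h(h(h(h(h(2, 3), g(3, 3)), 2), g(h(3, 2), 2)), g(g(g(g(2, 3), 3), g(g(3, 3), 2)), g(3, 2)))) = 1 + max(4, 4) = 5
depth(g(g(2, h(2, 3)), h(h(h(h(h(2, 3), g(3, 3)), 2), g(h(3, 2), 2)), g(g(g(g(2, 3), 3), g(g(3, 3), 2)), g(3, 2))))) = 1 + max(2, 5) = 6

6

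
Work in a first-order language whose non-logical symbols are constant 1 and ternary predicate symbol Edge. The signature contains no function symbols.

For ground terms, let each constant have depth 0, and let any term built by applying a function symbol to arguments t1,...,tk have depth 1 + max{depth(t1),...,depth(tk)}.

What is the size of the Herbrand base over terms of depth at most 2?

1

First count ground terms of depth ≤ 2.
With no function symbols every ground term is a constant, so there is exactly 1 ground term at every depth bound.
N_0 = 1
N_1 = 1
N_2 = 1
Explicitly: 1.
So |H| = 1.
For each predicate symbol, the number of ground atoms is |H| raised to its arity; summing:
  Edge: 1^3 = 1
Total ground atoms: 1.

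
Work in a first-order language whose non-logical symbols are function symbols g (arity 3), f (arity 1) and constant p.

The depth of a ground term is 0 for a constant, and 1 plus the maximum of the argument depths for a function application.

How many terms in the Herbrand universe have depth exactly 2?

Let N_k count ground terms of depth at most k. Each non-constant term of depth ≤ k is some function symbol applied to depth-≤(k−1) arguments, giving N_k = 1 + N_{k-1}^3 + N_{k-1}.
N_0 = 1
N_1 = 1 + 1^3 + 1 = 3
N_2 = 1 + 3^3 + 3 = 31
Terms of depth exactly 2: N_2 − N_1 = 31 − 3 = 28.

28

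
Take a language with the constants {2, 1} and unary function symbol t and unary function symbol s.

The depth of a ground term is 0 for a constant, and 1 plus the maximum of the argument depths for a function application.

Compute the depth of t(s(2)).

depth(s(2)) = 1 + depth(2) = 1 + 0 = 1
depth(t(s(2))) = 1 + depth(s(2)) = 1 + 1 = 2

2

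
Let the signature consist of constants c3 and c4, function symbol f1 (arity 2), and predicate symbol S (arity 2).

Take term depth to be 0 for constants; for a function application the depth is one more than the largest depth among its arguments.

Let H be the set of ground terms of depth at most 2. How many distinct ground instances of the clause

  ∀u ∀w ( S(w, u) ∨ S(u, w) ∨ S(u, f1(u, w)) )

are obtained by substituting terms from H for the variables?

1444

Ground terms of depth ≤ 2:
  Count level by level. With function symbols f1/2, the terms of depth ≤ k are the 2 constants together with each function applied to depth-≤(k−1) tuples, so N_k = 2 + N_{k-1}^2.
  N_0 = 2
  N_1 = 2 + 2^2 = 6
  N_2 = 2 + 6^2 = 38
So there are 38 ground terms available for substitution.
The clause has 2 distinct variables (u, w), each appearing in the body. In the free term algebra distinct substitutions yield syntactically distinct ground instances.
Number of ground instances = 38^2 = 1444.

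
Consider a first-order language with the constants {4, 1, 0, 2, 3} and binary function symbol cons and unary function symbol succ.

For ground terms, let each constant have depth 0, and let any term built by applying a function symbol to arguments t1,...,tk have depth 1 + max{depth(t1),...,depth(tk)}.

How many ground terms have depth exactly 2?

1230

Let N_k count ground terms of depth at most k. Each non-constant term of depth ≤ k is some function symbol applied to depth-≤(k−1) arguments, giving N_k = 5 + N_{k-1}^2 + N_{k-1}.
N_0 = 5
N_1 = 5 + 5^2 + 5 = 35
N_2 = 5 + 35^2 + 35 = 1265
Terms of depth exactly 2: N_2 − N_1 = 1265 − 35 = 1230.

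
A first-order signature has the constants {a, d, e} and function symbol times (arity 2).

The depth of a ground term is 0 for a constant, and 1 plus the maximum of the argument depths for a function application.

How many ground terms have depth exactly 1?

9

Let N_k = |{terms of depth ≤ k}|. Then N_0 = 3 and N_k = 3 + N_{k-1}^2 for k ≥ 1 (one summand per function symbol, arity giving the exponent).
N_0 = 3
N_1 = 3 + 3^2 = 12
Terms of depth exactly 1: N_1 − N_0 = 12 − 3 = 9.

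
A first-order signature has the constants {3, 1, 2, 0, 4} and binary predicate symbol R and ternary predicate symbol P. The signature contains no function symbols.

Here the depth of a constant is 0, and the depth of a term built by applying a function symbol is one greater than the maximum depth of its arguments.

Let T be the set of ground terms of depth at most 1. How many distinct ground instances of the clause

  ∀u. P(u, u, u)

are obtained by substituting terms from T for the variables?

5

Ground terms of depth ≤ 1:
  With no function symbols every ground term is a constant, so there are exactly 5 ground terms at every depth bound.
  N_0 = 5
  N_1 = 5
So there are 5 ground terms available for substitution.
The body mentions the single quantified variable u; since ground terms form a free algebra, no two substitutions collapse to the same formula.
Number of ground instances = 5.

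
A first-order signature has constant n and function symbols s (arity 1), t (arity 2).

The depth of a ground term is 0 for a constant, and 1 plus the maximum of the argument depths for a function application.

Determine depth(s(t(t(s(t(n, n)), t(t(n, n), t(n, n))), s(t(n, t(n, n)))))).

depth(t(n, n)) = 1 + max(0, 0) = 1
depth(s(t(n, n))) = 1 + depth(t(n, n)) = 1 + 1 = 2
depth(t(t(n, n), t(n, n))) = 1 + max(1, 1) = 2
depth(t(s(t(n, n)), t(t(n, n), t(n, n)))) = 1 + max(2, 2) = 3
depth(t(n, t(n, n))) = 1 + max(0, 1) = 2
depth(s(t(n, t(n, n)))) = 1 + depth(t(n, t(n, n))) = 1 + 2 = 3
depth(t(t(s(t(n, n)), t(t(n, n), t(n, n))), s(t(n, t(n, n))))) = 1 + max(3, 3) = 4
depth(s(t(t(s(t(n, n)), t(t(n, n), t(n, n))), s(t(n, t(n, n)))))) = 1 + depth(t(t(s(t(n, n)), t(t(n, n), t(n, n))), s(t(n, t(n, n))))) = 1 + 4 = 5

5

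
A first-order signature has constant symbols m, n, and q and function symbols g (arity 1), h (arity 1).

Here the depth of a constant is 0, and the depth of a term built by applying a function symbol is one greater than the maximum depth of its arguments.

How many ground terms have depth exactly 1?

Let N_k count ground terms of depth at most k. Each non-constant term of depth ≤ k is some function symbol applied to depth-≤(k−1) arguments, giving N_k = 3 + N_{k-1} + N_{k-1}.
N_0 = 3
N_1 = 3 + 3 + 3 = 9
Terms of depth exactly 1: N_1 − N_0 = 9 − 3 = 6.

6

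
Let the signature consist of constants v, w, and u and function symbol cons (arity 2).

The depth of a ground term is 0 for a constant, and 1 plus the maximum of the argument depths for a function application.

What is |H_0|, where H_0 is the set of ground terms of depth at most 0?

3

If N_k denotes the number of depth-≤k ground terms, the 3 constants give N_0 = 3, and each function symbol of arity r contributes N_{k-1}^r new terms at level k: N_k = 3 + N_{k-1}^2.
N_0 = 3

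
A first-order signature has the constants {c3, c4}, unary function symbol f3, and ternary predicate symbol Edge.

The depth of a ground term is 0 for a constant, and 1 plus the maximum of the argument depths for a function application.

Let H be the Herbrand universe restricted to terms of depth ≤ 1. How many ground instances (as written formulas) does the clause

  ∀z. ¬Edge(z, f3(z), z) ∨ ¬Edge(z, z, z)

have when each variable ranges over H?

4

Ground terms of depth ≤ 1:
  If N_k denotes the number of depth-≤k ground terms, the 2 constants give N_0 = 2, and each function symbol of arity r contributes N_{k-1}^r new terms at level k: N_k = 2 + N_{k-1}.
  N_0 = 2
  N_1 = 2 + 2 = 4
So there are 4 ground terms available for substitution.
The body mentions the single quantified variable z; since ground terms form a free algebra, no two substitutions collapse to the same formula.
Number of ground instances = 4.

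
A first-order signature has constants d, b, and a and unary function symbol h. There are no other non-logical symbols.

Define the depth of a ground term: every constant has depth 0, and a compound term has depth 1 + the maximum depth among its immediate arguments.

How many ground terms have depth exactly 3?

Count level by level. With function symbols h/1, the terms of depth ≤ k are the 3 constants together with each function applied to depth-≤(k−1) tuples, so N_k = 3 + N_{k-1}.
N_0 = 3
N_1 = 3 + 3 = 6
N_2 = 3 + 6 = 9
N_3 = 3 + 9 = 12
Terms of depth exactly 3: N_3 − N_2 = 12 − 9 = 3.

3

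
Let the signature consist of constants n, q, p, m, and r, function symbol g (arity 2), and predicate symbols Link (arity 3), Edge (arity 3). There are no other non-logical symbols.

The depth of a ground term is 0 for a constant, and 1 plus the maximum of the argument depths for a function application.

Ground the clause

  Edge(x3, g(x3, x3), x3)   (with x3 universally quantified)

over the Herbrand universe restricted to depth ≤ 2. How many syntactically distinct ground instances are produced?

Ground terms of depth ≤ 2:
  Let N_k count ground terms of depth at most k. Each non-constant term of depth ≤ k is some function symbol applied to depth-≤(k−1) arguments, giving N_k = 5 + N_{k-1}^2.
  N_0 = 5
  N_1 = 5 + 5^2 = 30
  N_2 = 5 + 30^2 = 905
So there are 905 ground terms available for substitution.
The variable x3 ranges independently over the available ground terms, and distinct assignments produce distinct instances.
Number of ground instances = 905.

905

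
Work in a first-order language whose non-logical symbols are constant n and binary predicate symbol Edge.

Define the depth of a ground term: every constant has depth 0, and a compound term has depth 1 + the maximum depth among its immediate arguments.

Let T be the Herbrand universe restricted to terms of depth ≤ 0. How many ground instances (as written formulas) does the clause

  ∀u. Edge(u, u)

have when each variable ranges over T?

1

Ground terms of depth ≤ 0:
  With no function symbols every ground term is a constant, so there is exactly 1 ground term at every depth bound.
  N_0 = 1
So there is exactly 1 ground term available for substitution.
The body mentions the single quantified variable u; since ground terms form a free algebra, no two substitutions collapse to the same formula.
Number of ground instances = 1.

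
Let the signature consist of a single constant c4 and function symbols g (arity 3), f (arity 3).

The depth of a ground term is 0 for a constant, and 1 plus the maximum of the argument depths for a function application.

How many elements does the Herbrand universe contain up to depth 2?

55

Write N_k for the number of ground terms of depth ≤ k. A term of depth ≤ k is either a constant or a function symbol applied to arguments of depth ≤ k−1, so N_k = 1 + N_{k-1}^3 + N_{k-1}^3.
N_0 = 1
N_1 = 1 + 1^3 + 1^3 = 3
N_2 = 1 + 3^3 + 3^3 = 55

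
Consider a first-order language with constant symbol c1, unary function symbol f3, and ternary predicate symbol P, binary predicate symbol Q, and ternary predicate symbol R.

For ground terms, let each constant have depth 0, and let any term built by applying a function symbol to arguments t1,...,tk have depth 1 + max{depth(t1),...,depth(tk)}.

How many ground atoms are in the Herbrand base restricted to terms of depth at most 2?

63

First count ground terms of depth ≤ 2.
Let N_k = |{terms of depth ≤ k}|. Then N_0 = 1 and N_k = 1 + N_{k-1} for k ≥ 1 (one summand per function symbol, arity giving the exponent).
N_0 = 1
N_1 = 1 + 1 = 2
N_2 = 1 + 2 = 3
So |H| = 3.
A ground atom is a predicate applied to a tuple of terms from H, so the count is the sum over predicates of |H|^arity:
  P: 3^3 = 27;  Q: 3^2 = 9;  R: 3^3 = 27
Total ground atoms: 27 + 9 + 27 = 63.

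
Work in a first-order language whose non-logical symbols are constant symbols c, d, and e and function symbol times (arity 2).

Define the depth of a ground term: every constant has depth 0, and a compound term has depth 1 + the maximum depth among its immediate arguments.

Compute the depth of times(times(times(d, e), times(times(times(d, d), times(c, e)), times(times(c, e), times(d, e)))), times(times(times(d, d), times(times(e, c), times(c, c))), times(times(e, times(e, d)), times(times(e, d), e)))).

5

depth(times(d, e)) = 1 + max(0, 0) = 1
depth(times(d, d)) = 1 + max(0, 0) = 1
depth(times(c, e)) = 1 + max(0, 0) = 1
depth(times(times(d, d), times(c, e))) = 1 + max(1, 1) = 2
depth(times(times(c, e), times(d, e))) = 1 + max(1, 1) = 2
depth(times(times(times(d, d), times(c, e)), times(times(c, e), times(d, e)))) = 1 + max(2, 2) = 3
depth(times(times(d, e), times(times(times(d, d), times(c, e)), times(times(c, e), times(d, e))))) = 1 + max(1, 3) = 4
depth(times(e, c)) = 1 + max(0, 0) = 1
depth(times(c, c)) = 1 + max(0, 0) = 1
depth(times(times(e, c), times(c, c))) = 1 + max(1, 1) = 2
depth(times(times(d, d), times(times(e, c), times(c, c)))) = 1 + max(1, 2) = 3
depth(times(e, d)) = 1 + max(0, 0) = 1
depth(times(e, times(e, d))) = 1 + max(0, 1) = 2
depth(times(times(e, d), e)) = 1 + max(1, 0) = 2
depth(times(times(e, times(e, d)), times(times(e, d), e))) = 1 + max(2, 2) = 3
depth(times(times(times(d, d), times(times(e, c), times(c, c))), times(times(e, times(e, d)), times(times(e, d), e)))) = 1 + max(3, 3) = 4
depth(times(times(times(d, e), times(times(times(d, d), times(c, e)), times(times(c, e), times(d, e)))), times(times(times(d, d), times(times(e, c), times(c, c))), times(times(e, times(e, d)), times(times(e, d), e))))) = 1 + max(4, 4) = 5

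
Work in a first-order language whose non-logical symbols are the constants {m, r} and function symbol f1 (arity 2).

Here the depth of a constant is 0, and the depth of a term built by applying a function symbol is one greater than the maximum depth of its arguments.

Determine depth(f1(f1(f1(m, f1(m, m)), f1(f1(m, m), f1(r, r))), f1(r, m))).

depth(f1(m, m)) = 1 + max(0, 0) = 1
depth(f1(m, f1(m, m))) = 1 + max(0, 1) = 2
depth(f1(r, r)) = 1 + max(0, 0) = 1
depth(f1(f1(m, m), f1(r, r))) = 1 + max(1, 1) = 2
depth(f1(f1(m, f1(m, m)), f1(f1(m, m), f1(r, r)))) = 1 + max(2, 2) = 3
depth(f1(r, m)) = 1 + max(0, 0) = 1
depth(f1(f1(f1(m, f1(m, m)), f1(f1(m, m), f1(r, r))), f1(r, m))) = 1 + max(3, 1) = 4

4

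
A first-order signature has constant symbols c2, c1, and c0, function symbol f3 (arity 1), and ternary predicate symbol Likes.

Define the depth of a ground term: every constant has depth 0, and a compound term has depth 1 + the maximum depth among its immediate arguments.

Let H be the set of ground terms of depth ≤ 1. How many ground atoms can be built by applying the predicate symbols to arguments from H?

First count ground terms of depth ≤ 1.
If N_k denotes the number of depth-≤k ground terms, the 3 constants give N_0 = 3, and each function symbol of arity r contributes N_{k-1}^r new terms at level k: N_k = 3 + N_{k-1}.
N_0 = 3
N_1 = 3 + 3 = 6
So |H| = 6.
Each predicate of arity r yields |H|^r ground atoms (one per choice of an r-tuple from H):
  Likes: 6^3 = 216
Total ground atoms: 216.

216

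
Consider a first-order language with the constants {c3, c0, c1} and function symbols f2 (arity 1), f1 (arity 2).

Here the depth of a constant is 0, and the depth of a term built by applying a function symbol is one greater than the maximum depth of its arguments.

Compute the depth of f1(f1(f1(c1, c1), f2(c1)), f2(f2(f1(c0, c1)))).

4

depth(f1(c1, c1)) = 1 + max(0, 0) = 1
depth(f2(c1)) = 1 + depth(c1) = 1 + 0 = 1
depth(f1(f1(c1, c1), f2(c1))) = 1 + max(1, 1) = 2
depth(f1(c0, c1)) = 1 + max(0, 0) = 1
depth(f2(f1(c0, c1))) = 1 + depth(f1(c0, c1)) = 1 + 1 = 2
depth(f2(f2(f1(c0, c1)))) = 1 + depth(f2(f1(c0, c1))) = 1 + 2 = 3
depth(f1(f1(f1(c1, c1), f2(c1)), f2(f2(f1(c0, c1))))) = 1 + max(2, 3) = 4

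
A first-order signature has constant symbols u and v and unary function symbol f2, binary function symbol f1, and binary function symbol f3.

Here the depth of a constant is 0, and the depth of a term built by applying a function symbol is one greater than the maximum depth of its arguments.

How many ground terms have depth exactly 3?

182410

Let N_k count ground terms of depth at most k. Each non-constant term of depth ≤ k is some function symbol applied to depth-≤(k−1) arguments, giving N_k = 2 + N_{k-1} + N_{k-1}^2 + N_{k-1}^2.
N_0 = 2
N_1 = 2 + 2 + 2^2 + 2^2 = 12
N_2 = 2 + 12 + 12^2 + 12^2 = 302
N_3 = 2 + 302 + 302^2 + 302^2 = 182712
Terms of depth exactly 3: N_3 − N_2 = 182712 − 302 = 182410.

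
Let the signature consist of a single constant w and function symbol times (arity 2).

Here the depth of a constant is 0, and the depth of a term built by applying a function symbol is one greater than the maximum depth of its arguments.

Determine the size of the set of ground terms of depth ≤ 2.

Write N_k for the number of ground terms of depth ≤ k. A term of depth ≤ k is either a constant or a function symbol applied to arguments of depth ≤ k−1, so N_k = 1 + N_{k-1}^2.
N_0 = 1
N_1 = 1 + 1^2 = 2
N_2 = 1 + 2^2 = 5

5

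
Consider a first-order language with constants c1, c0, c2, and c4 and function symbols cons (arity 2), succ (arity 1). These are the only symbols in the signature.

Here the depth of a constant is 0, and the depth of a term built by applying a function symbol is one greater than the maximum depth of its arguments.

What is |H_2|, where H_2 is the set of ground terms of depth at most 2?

604

Let N_k count ground terms of depth at most k. Each non-constant term of depth ≤ k is some function symbol applied to depth-≤(k−1) arguments, giving N_k = 4 + N_{k-1}^2 + N_{k-1}.
N_0 = 4
N_1 = 4 + 4^2 + 4 = 24
N_2 = 4 + 24^2 + 24 = 604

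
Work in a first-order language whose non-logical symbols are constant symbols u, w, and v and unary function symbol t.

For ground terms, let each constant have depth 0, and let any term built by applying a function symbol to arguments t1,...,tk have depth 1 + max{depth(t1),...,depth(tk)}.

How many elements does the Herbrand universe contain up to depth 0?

3

Let N_k count ground terms of depth at most k. Each non-constant term of depth ≤ k is some function symbol applied to depth-≤(k−1) arguments, giving N_k = 3 + N_{k-1}.
N_0 = 3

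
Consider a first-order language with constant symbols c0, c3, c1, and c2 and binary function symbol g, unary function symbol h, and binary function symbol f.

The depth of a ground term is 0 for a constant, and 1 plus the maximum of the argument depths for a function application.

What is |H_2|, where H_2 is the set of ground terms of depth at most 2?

3244

Write N_k for the number of ground terms of depth ≤ k. A term of depth ≤ k is either a constant or a function symbol applied to arguments of depth ≤ k−1, so N_k = 4 + N_{k-1}^2 + N_{k-1} + N_{k-1}^2.
N_0 = 4
N_1 = 4 + 4^2 + 4 + 4^2 = 40
N_2 = 4 + 40^2 + 40 + 40^2 = 3244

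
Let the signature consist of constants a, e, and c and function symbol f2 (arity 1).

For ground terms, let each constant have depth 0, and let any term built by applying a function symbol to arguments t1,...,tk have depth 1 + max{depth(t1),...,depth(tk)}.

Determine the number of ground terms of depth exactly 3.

Count level by level. With function symbols f2/1, the terms of depth ≤ k are the 3 constants together with each function applied to depth-≤(k−1) tuples, so N_k = 3 + N_{k-1}.
N_0 = 3
N_1 = 3 + 3 = 6
N_2 = 3 + 6 = 9
N_3 = 3 + 9 = 12
Terms of depth exactly 3: N_3 − N_2 = 12 − 9 = 3.

3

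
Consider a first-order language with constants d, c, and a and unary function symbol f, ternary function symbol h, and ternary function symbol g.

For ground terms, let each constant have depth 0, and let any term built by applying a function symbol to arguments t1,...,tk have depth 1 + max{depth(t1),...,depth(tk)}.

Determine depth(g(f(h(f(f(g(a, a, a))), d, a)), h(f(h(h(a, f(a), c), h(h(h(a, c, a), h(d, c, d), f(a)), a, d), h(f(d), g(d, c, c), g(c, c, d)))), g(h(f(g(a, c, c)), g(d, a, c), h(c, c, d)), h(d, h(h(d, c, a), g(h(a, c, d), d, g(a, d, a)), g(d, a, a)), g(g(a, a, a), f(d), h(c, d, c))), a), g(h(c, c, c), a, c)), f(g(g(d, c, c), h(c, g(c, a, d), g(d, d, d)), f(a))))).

depth(g(a, a, a)) = 1 + max(0, 0, 0) = 1
depth(f(g(a, a, a))) = 1 + depth(g(a, a, a)) = 1 + 1 = 2
depth(f(f(g(a, a, a)))) = 1 + depth(f(g(a, a, a))) = 1 + 2 = 3
depth(h(f(f(g(a, a, a))), d, a)) = 1 + max(3, 0, 0) = 4
depth(f(h(f(f(g(a, a, a))), d, a))) = 1 + depth(h(f(f(g(a, a, a))), d, a)) = 1 + 4 = 5
depth(f(a)) = 1 + depth(a) = 1 + 0 = 1
depth(h(a, f(a), c)) = 1 + max(0, 1, 0) = 2
depth(h(a, c, a)) = 1 + max(0, 0, 0) = 1
depth(h(d, c, d)) = 1 + max(0, 0, 0) = 1
depth(h(h(a, c, a), h(d, c, d), f(a))) = 1 + max(1, 1, 1) = 2
depth(h(h(h(a, c, a), h(d, c, d), f(a)), a, d)) = 1 + max(2, 0, 0) = 3
depth(f(d)) = 1 + depth(d) = 1 + 0 = 1
depth(g(d, c, c)) = 1 + max(0, 0, 0) = 1
depth(g(c, c, d)) = 1 + max(0, 0, 0) = 1
depth(h(f(d), g(d, c, c), g(c, c, d))) = 1 + max(1, 1, 1) = 2
depth(h(h(a, f(a), c), h(h(h(a, c, a), h(d, c, d), f(a)), a, d), h(f(d), g(d, c, c), g(c, c, d)))) = 1 + max(2, 3, 2) = 4
depth(f(h(h(a, f(a), c), h(h(h(a, c, a), h(d, c, d), f(a)), a, d), h(f(d), g(d, c, c), g(c, c, d))))) = 1 + depth(h(h(a, f(a), c), h(h(h(a, c, a), h(d, c, d), f(a)), a, d), h(f(d), g(d, c, c), g(c, c, d)))) = 1 + 4 = 5
depth(g(a, c, c)) = 1 + max(0, 0, 0) = 1
depth(f(g(a, c, c))) = 1 + depth(g(a, c, c)) = 1 + 1 = 2
depth(g(d, a, c)) = 1 + max(0, 0, 0) = 1
depth(h(c, c, d)) = 1 + max(0, 0, 0) = 1
depth(h(f(g(a, c, c)), g(d, a, c), h(c, c, d))) = 1 + max(2, 1, 1) = 3
depth(h(d, c, a)) = 1 + max(0, 0, 0) = 1
depth(h(a, c, d)) = 1 + max(0, 0, 0) = 1
depth(g(a, d, a)) = 1 + max(0, 0, 0) = 1
depth(g(h(a, c, d), d, g(a, d, a))) = 1 + max(1, 0, 1) = 2
depth(g(d, a, a)) = 1 + max(0, 0, 0) = 1
depth(h(h(d, c, a), g(h(a, c, d), d, g(a, d, a)), g(d, a, a))) = 1 + max(1, 2, 1) = 3
depth(h(c, d, c)) = 1 + max(0, 0, 0) = 1
depth(g(g(a, a, a), f(d), h(c, d, c))) = 1 + max(1, 1, 1) = 2
depth(h(d, h(h(d, c, a), g(h(a, c, d), d, g(a, d, a)), g(d, a, a)), g(g(a, a, a), f(d), h(c, d, c)))) = 1 + max(0, 3, 2) = 4
depth(g(h(f(g(a, c, c)), g(d, a, c), h(c, c, d)), h(d, h(h(d, c, a), g(h(a, c, d), d, g(a, d, a)), g(d, a, a)), g(g(a, a, a), f(d), h(c, d, c))), a)) = 1 + max(3, 4, 0) = 5
depth(h(c, c, c)) = 1 + max(0, 0, 0) = 1
depth(g(h(c, c, c), a, c)) = 1 + max(1, 0, 0) = 2
depth(h(f(h(h(a, f(a), c), h(h(h(a, c, a), h(d, c, d), f(a)), a, d), h(f(d), g(d, c, c), g(c, c, d)))), g(h(f(g(a, c, c)), g(d, a, c), h(c, c, d)), h(d, h(h(d, c, a), g(h(a, c, d), d, g(a, d, a)), g(d, a, a)), g(g(a, a, a), f(d), h(c, d, c))), a), g(h(c, c, c), a, c))) = 1 + max(5, 5, 2) = 6
depth(g(c, a, d)) = 1 + max(0, 0, 0) = 1
depth(g(d, d, d)) = 1 + max(0, 0, 0) = 1
depth(h(c, g(c, a, d), g(d, d, d))) = 1 + max(0, 1, 1) = 2
depth(g(g(d, c, c), h(c, g(c, a, d), g(d, d, d)), f(a))) = 1 + max(1, 2, 1) = 3
depth(f(g(g(d, c, c), h(c, g(c, a, d), g(d, d, d)), f(a)))) = 1 + depth(g(g(d, c, c), h(c, g(c, a, d), g(d, d, d)), f(a))) = 1 + 3 = 4
depth(g(f(h(f(f(g(a, a, a))), d, a)), h(f(h(h(a, f(a), c), h(h(h(a, c, a), h(d, c, d), f(a)), a, d), h(f(d), g(d, c, c), g(c, c, d)))), g(h(f(g(a, c, c)), g(d, a, c), h(c, c, d)), h(d, h(h(d, c, a), g(h(a, c, d), d, g(a, d, a)), g(d, a, a)), g(g(a, a, a), f(d), h(c, d, c))), a), g(h(c, c, c), a, c)), f(g(g(d, c, c), h(c, g(c, a, d), g(d, d, d)), f(a))))) = 1 + max(5, 6, 4) = 7

7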